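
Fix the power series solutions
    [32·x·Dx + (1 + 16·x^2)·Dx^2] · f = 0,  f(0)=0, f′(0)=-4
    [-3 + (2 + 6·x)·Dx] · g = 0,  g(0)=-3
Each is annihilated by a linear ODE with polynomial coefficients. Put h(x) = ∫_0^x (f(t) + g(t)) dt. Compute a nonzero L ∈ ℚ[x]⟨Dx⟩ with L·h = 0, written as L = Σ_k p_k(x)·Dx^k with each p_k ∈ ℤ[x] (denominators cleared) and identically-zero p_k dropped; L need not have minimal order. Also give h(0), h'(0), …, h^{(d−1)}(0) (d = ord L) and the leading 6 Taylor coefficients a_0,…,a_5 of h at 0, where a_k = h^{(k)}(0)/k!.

f: a_k = 0, -4, 0, 64/3, 0, -1024/5, …
g: a_k = -3, -9/2, 27/8, -81/16, 1215/128, -5103/256, …
h₀=f+g: left-lcm gives L₀, ord ≤ 3.
∫: right-multiply L₀ by Dx.
L = (-192 - 1440·x + 9216·x^2 + 13824·x^3)·Dx^2 + (-155 - 768·x + 4128·x^2 + 36864·x^3 + 48384·x^4)·Dx^3 + (-6 + 110·x + 576·x^2 + 2624·x^3 + 10752·x^4 + 13824·x^5)·Dx^4  (order 4).
h: a_k = 0, -3, -17/4, 9/8, 781/192, 243/128, …
ICs: h(0) = 0, h′(0) = -3, h′′(0) = -17/2, h′′′(0) = 27/4.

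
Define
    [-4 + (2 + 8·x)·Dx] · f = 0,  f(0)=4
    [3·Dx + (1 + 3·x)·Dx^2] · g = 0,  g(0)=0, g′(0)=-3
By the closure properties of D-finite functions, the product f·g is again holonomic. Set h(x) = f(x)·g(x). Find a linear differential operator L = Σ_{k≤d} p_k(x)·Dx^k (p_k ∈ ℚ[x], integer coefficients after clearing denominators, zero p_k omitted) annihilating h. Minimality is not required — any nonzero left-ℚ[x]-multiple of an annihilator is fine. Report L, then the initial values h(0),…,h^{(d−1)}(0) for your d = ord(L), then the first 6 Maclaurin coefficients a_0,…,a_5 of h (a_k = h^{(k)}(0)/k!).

L = (6 + 12·x) + (-1 - 4·x)·Dx + (1 + 11·x + 40·x^2 + 48·x^3)·Dx^2  (order 2).
h: a_k = 0, -12, -6, 24, -75, 1158/5, …
ICs: h(0) = 0, h′(0) = -12.

f: a_k = 4, 8, -8, 16, -40, 112, …
g: a_k = 0, -3, 9/2, -9, 81/4, -243/5, …
Product ⇒ symmetric product L₀, ord ≤ 2.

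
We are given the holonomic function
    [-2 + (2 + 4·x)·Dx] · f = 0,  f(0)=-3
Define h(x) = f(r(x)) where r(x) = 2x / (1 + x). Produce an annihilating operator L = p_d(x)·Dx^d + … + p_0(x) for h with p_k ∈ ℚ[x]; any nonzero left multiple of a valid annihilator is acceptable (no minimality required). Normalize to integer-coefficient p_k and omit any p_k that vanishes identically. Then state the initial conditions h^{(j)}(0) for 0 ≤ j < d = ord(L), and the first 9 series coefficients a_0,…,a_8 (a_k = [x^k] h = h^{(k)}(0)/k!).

L = -2 + (1 + 6·x + 5·x^2)·Dx  (order 1).
h: a_k = -3, -6, 12, -30, 90, -306, 1128, -4386, 17700, …
ICs: h(0) = -3.

f: a_k = -3, -3, 3/2, -3/2, 15/8, -21/8, 63/16, -99/16, 1287/128, …
h₀=f(r): pull back L_f along r ⇒ L₀.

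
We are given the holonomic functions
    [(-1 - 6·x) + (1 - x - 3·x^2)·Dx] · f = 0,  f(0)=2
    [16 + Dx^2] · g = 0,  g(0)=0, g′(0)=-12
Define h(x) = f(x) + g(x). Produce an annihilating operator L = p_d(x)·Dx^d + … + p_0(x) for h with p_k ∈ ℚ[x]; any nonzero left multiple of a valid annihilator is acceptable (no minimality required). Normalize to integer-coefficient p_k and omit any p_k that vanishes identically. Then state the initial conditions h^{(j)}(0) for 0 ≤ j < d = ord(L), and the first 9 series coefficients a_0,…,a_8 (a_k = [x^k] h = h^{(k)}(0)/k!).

L = (464 + 2816·x + 416·x^2 + 2112·x^3 + 5760·x^4 + 6912·x^5) + (-192 + 304·x + 672·x^2 - 1312·x^3 - 1008·x^4 + 3456·x^5 + 3456·x^6)·Dx + (29 + 176·x + 26·x^2 + 132·x^3 + 360·x^4 + 432·x^5)·Dx^2 + (-12 + 19·x + 42·x^2 - 82·x^3 - 63·x^4 + 216·x^5 + 216·x^6)·Dx^3  (order 3).
h: a_k = 2, -10, 8, 46, 38, 272/5, 194, 46594/105, 1016, …
ICs: h(0) = 2, h′(0) = -10, h′′(0) = 16.

f: a_k = 2, 2, 8, 14, 38, 80, 194, 434, 1016, …
g: a_k = 0, -12, 0, 32, 0, -128/5, 0, 1024/105, 0, …
f+g: L₀ = lclm(L_f,L_g), ord ≤ 1+2.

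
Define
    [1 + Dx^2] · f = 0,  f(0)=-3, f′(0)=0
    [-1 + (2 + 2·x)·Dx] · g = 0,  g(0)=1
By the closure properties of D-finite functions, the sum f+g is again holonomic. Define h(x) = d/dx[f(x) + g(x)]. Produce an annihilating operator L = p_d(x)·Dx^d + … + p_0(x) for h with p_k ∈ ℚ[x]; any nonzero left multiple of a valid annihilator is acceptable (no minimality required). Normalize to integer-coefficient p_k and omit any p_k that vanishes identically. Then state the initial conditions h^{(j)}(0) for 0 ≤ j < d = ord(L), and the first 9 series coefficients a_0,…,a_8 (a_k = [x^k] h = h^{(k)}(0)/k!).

L = (-19 - 8·x - 4·x^2) + (-14 - 30·x - 24·x^2 - 8·x^3)·Dx + (-19 - 8·x - 4·x^2)·Dx^2 + (-14 - 30·x - 24·x^2 - 8·x^3)·Dx^3  (order 3).
h: a_k = 1/2, 11/4, 3/16, -21/32, 35/256, -251/2560, 231/2048, -45301/430080, 6435/65536, …
ICs: h(0) = 1/2, h′(0) = 11/4, h′′(0) = 3/8.

f: a_k = -3, 0, 3/2, 0, -1/8, 0, 1/240, 0, -1/13440, …
g: a_k = 1, 1/2, -1/8, 1/16, -5/128, 7/256, -21/1024, 33/2048, -429/32768, …
f+g: L₀ = lclm(L_f,L_g), ord ≤ 2+1.
Derive L from L₀ (diff closure).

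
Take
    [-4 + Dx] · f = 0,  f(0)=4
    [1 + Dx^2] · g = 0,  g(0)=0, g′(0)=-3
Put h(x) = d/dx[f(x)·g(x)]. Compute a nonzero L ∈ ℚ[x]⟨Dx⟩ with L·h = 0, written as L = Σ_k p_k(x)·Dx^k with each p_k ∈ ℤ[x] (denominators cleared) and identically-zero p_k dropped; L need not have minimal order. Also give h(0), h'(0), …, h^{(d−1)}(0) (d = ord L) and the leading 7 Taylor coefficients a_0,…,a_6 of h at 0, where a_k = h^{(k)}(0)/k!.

L = 17 - 8·Dx + Dx^2  (order 2).
h: a_k = -12, -96, -282, -480, -1121/2, -2444/5, -20047/60, …
ICs: h(0) = -12, h′(0) = -96.

f: a_k = 4, 16, 32, 128/3, 128/3, 512/15, 1024/45, …
g: a_k = 0, -3, 0, 1/2, 0, -1/40, 0, …
Sym-product of L_f,L_g gives L₀ (≤ ord 2).
Differentiate: ansatz ord ≤ ord L₀ ⇒ L.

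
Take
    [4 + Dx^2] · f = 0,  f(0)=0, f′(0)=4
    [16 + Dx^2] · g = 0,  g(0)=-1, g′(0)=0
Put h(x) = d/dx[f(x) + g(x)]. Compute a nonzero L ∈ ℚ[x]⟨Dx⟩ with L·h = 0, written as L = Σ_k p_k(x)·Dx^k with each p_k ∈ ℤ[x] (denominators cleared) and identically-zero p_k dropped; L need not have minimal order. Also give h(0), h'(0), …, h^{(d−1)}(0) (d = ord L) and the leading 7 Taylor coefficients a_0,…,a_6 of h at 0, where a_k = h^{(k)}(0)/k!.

L = 64 + 20·Dx^2 + Dx^4  (order 4).
h: a_k = 4, 16, -8, -128/3, 8/3, 512/15, -16/45, …
ICs: h(0) = 4, h′(0) = 16, h′′(0) = -16, h′′′(0) = -256.

f: a_k = 0, 4, 0, -8/3, 0, 8/15, 0, …
g: a_k = -1, 0, 8, 0, -32/3, 0, 256/45, …
h₀=f+g: left-lcm gives L₀, ord ≤ 4.
Derive L from L₀ (diff closure).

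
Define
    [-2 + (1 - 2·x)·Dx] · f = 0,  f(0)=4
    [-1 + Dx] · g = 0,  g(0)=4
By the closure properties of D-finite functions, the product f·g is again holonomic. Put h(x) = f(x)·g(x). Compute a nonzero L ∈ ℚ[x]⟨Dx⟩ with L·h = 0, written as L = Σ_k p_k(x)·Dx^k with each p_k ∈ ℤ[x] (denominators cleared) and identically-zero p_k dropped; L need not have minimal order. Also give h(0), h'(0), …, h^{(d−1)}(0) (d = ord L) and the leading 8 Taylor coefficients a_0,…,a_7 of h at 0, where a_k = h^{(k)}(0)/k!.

L = (3 - 2·x) + (-1 + 2·x)·Dx  (order 1).
h: a_k = 16, 48, 104, 632/3, 422, 12662/15, 75973/45, 354541/105, …
ICs: h(0) = 16.

f: a_k = 4, 8, 16, 32, 64, 128, 256, 512, …
g: a_k = 4, 4, 2, 2/3, 1/6, 1/30, 1/180, 1/1260, …
h₀=f·g: eliminate ⇒ L₀, order ≤ 1·1.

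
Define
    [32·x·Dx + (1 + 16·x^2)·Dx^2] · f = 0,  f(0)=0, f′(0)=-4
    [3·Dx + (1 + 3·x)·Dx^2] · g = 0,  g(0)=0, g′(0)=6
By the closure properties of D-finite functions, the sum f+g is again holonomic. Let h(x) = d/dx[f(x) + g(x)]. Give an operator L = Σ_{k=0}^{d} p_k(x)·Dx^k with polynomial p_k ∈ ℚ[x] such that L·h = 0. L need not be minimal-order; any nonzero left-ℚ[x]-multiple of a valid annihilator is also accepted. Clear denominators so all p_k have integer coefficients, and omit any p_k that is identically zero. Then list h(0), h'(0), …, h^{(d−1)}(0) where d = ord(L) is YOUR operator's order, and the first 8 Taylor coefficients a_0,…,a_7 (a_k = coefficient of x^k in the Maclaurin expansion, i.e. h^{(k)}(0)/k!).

f: a_k = 0, -4, 0, 64/3, 0, -1024/5, 0, 16384/7, …
g: a_k = 0, 6, -9, 18, -81/2, 486/5, -243, 4374/7, …
L₀ := lclm(L_f,L_g); ord L₀ ≤ 2+2.
h=h₀': d/dx-closure on L₀ ⇒ L.
L = (-96 - 864·x + 4608·x^2 + 4608·x^3) + (-50 - 192·x + 672·x^2 + 9216·x^3 + 9216·x^4)·Dx + (-3 + 23·x + 96·x^2 + 512·x^3 + 2304·x^4 + 2304·x^5)·Dx^2  (order 2).
h: a_k = 2, -18, 118, -162, -538, -1458, 20758, -13122, …
ICs: h(0) = 2, h′(0) = -18.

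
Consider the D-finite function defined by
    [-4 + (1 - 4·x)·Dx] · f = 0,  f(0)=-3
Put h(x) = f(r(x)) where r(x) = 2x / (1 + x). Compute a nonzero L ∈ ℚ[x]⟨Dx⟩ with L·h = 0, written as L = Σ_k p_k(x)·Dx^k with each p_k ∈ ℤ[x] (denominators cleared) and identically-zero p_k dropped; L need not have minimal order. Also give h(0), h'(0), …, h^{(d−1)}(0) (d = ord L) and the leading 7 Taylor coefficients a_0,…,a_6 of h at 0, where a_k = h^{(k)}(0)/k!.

f: a_k = -3, -12, -48, -192, -768, -3072, -12288, …
L₀ from L_f via x↦r, Dx↦r'^{-1}Dx.
L = 8 + (-1 + 6·x + 7·x^2)·Dx  (order 1).
h: a_k = -3, -24, -168, -1176, -8232, -57624, -403368, …
ICs: h(0) = -3.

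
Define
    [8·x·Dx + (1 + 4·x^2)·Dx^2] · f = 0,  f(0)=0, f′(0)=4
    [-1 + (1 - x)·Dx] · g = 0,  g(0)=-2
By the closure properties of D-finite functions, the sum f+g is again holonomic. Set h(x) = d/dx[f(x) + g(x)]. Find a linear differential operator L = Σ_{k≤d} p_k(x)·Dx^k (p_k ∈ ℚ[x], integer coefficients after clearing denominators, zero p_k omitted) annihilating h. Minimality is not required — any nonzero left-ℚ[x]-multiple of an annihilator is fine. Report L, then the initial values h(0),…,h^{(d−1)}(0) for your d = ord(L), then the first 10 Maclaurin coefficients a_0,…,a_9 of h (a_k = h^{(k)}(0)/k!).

L = (8 - 32·x - 96·x^2) + (-7 + 8·x + 20·x^2 - 96·x^3)·Dx + (1 + 3·x + 12·x^3 - 16·x^4)·Dx^2  (order 2).
h: a_k = 2, -4, -22, -8, 54, -12, -270, -16, 1006, -20, …
ICs: h(0) = 2, h′(0) = -4.

f: a_k = 0, 4, 0, -16/3, 0, 64/5, 0, -256/7, 0, 1024/9, …
g: a_k = -2, -2, -2, -2, -2, -2, -2, -2, -2, -2, …
L₀ := lclm(L_f,L_g); ord L₀ ≤ 2+1.
h=h₀': d/dx-closure on L₀ ⇒ L.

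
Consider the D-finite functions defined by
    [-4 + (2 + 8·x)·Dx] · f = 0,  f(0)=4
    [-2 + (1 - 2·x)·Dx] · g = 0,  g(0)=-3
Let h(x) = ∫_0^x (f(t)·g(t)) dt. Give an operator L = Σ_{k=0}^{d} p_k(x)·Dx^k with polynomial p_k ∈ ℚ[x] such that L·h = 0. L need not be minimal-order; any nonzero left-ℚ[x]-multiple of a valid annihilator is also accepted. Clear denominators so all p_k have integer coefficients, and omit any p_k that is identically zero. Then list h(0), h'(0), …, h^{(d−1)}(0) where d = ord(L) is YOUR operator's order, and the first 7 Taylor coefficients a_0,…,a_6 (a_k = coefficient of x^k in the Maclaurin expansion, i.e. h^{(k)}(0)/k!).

f: a_k = 4, 8, -8, 16, -40, 112, -336, …
g: a_k = -3, -6, -12, -24, -48, -96, -192, …
f·g: L₀ = L_f ⊗_s L_g, ord ≤ 1·1.
Integrate: L := L₀·Dx.
L = (4 + 4·x)·Dx + (-1 - 2·x + 8·x^2)·Dx^2  (order 2).
h: a_k = 0, -12, -24, -24, -48, -264/5, -144, …
ICs: h(0) = 0, h′(0) = -12.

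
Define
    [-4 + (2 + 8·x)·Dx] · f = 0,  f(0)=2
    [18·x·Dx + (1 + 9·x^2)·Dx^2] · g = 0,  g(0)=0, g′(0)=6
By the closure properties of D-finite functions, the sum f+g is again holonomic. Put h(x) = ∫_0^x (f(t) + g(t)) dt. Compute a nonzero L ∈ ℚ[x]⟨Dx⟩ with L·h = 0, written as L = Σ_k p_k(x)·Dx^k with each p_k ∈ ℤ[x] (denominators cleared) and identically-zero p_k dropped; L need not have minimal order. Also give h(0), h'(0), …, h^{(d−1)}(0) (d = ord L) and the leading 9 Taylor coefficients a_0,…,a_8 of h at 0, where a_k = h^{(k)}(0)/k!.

f: a_k = 2, 4, -4, 8, -20, 56, -168, 528, -1716, …
g: a_k = 0, 6, 0, -18, 0, 486/5, 0, -4374/7, 0, …
f+g: L₀ = lclm(L_f,L_g), ord ≤ 1+2.
h=∫₀ˣh₀: take L = L₀·Dx.
L = (-18 - 180·x + 486·x^2 + 972·x^3)·Dx^2 + (-15 - 72·x - 9·x^2 + 1944·x^3 + 3402·x^4)·Dx^3 + (-1 + 5·x + 54·x^2 + 153·x^3 + 567·x^4 + 972·x^5)·Dx^4  (order 4).
h: a_k = 0, 2, 5, -4/3, -5/2, -4, 383/15, -24, -339/28, …
ICs: h(0) = 0, h′(0) = 2, h′′(0) = 10, h′′′(0) = -8.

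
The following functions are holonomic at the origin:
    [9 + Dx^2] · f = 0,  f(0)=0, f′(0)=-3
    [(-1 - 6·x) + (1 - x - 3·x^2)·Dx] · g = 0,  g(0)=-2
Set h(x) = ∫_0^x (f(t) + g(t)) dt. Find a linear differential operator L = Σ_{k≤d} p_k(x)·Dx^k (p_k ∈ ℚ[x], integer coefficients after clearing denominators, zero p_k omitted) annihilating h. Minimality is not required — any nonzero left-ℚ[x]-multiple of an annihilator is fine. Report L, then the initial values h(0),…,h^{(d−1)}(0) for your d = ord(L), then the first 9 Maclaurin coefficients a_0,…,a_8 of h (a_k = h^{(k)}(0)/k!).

L = (-459 - 2916·x - 1539·x^2 - 3888·x^3 - 3645·x^4 - 4374·x^5)·Dx + (153 - 153·x - 378·x^2 + 405·x^3 - 2187·x^5 - 2187·x^6)·Dx^2 + (-51 - 324·x - 171·x^2 - 432·x^3 - 405·x^4 - 486·x^5)·Dx^3 + (17 - 17·x - 42·x^2 + 45·x^3 - 243·x^5 - 243·x^6)·Dx^4  (order 4).
h: a_k = 0, -2, -5/2, -8/3, -19/8, -38/5, -3281/240, -194/7, -242797/4480, …
ICs: h(0) = 0, h′(0) = -2, h′′(0) = -5, h′′′(0) = -16.

f: a_k = 0, -3, 0, 9/2, 0, -81/40, 0, 243/560, 0, …
g: a_k = -2, -2, -8, -14, -38, -80, -194, -434, -1016, …
Weyl lclm of L_f,L_g ⇒ L₀ (ord ≤ 3).
h=∫h₀ ⇒ L = L₀·Dx.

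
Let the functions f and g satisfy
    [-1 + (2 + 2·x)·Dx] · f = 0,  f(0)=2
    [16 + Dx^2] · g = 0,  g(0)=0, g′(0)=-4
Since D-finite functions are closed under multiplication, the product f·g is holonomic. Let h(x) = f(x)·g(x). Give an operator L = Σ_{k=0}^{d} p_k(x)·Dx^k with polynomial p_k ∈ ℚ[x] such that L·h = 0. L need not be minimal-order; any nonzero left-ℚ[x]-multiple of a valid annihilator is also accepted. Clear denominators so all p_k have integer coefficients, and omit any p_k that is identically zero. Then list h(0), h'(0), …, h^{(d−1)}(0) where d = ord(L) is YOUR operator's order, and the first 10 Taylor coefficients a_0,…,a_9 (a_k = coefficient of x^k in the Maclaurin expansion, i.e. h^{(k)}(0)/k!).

L = (67 + 128·x + 64·x^2) + (-4 - 4·x)·Dx + (4 + 8·x + 4·x^2)·Dx^2  (order 2).
h: a_k = 0, -8, -4, 67/3, 61/6, -4661/240, -1187/160, 64235/8064, 212773/80640, -4467413/2322432, …
ICs: h(0) = 0, h′(0) = -8.

f: a_k = 2, 1, -1/4, 1/8, -5/64, 7/128, -21/512, 33/1024, -429/16384, 715/32768, …
g: a_k = 0, -4, 0, 32/3, 0, -128/15, 0, 1024/315, 0, -2048/2835, …
h₀=f·g: eliminate ⇒ L₀, order ≤ 1·2.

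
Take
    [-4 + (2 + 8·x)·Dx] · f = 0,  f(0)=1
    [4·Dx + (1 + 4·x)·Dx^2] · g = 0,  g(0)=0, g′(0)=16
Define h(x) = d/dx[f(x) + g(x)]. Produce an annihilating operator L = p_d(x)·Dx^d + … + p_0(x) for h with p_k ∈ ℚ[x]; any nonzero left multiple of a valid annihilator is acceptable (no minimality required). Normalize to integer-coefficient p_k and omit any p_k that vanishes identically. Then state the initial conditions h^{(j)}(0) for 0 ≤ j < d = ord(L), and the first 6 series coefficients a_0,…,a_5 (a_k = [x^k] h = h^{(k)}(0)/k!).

L = 8 + (10 + 40·x)·Dx + (1 + 8·x + 16·x^2)·Dx^2  (order 2).
h: a_k = 18, -68, 268, -1064, 4236, -16888, …
ICs: h(0) = 18, h′(0) = -68.

f: a_k = 1, 2, -2, 4, -10, 28, …
g: a_k = 0, 16, -32, 256/3, -256, 4096/5, …
L₀ := lclm(L_f,L_g); ord L₀ ≤ 1+2.
h₀' ⇒ L via d/dx closure of L₀.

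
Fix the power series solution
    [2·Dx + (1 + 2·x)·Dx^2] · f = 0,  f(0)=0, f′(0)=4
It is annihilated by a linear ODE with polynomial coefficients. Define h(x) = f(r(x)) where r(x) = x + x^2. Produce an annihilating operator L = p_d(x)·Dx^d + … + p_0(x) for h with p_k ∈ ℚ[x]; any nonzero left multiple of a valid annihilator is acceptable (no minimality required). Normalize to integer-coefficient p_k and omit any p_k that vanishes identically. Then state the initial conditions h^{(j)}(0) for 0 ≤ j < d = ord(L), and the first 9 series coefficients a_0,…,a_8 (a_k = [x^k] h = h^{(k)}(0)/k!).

L = (4·x + 4·x^2)·Dx + (1 + 4·x + 6·x^2 + 4·x^3)·Dx^2  (order 2).
h: a_k = 0, 4, 0, -8/3, 4, -16/5, 0, 32/7, -8, …
ICs: h(0) = 0, h′(0) = 4.

f: a_k = 0, 4, -4, 16/3, -8, 64/5, -64/3, 256/7, -64, …
L₀ from L_f via x↦r, Dx↦r'^{-1}Dx.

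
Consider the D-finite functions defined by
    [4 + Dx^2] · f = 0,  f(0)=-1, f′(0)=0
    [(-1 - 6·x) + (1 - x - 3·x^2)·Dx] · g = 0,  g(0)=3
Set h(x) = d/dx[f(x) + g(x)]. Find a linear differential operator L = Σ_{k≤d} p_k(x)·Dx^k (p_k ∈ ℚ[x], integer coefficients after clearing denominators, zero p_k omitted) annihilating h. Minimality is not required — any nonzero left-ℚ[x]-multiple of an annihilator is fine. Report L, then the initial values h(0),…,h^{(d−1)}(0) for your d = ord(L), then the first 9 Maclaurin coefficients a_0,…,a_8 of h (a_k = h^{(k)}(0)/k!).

f: a_k = -1, 0, 2, 0, -2/3, 0, 4/45, 0, -2/315, …
g: a_k = 3, 3, 12, 21, 57, 120, 291, 651, 1524, …
Weyl lclm of L_f,L_g ⇒ L₀ (ord ≤ 3).
Differentiate: ansatz ord ≤ ord L₀ ⇒ L.
L = (976 + 5056·x + 17104·x^2 + 11760·x^3 + 18720·x^4 + 3888·x^5 + 3888·x^6) + (-92 - 516·x + 372·x^2 + 1232·x^3 + 2280·x^4 + 3240·x^5 + 1512·x^6 + 1296·x^7)·Dx + (244 + 1264·x + 4276·x^2 + 2940·x^3 + 4680·x^4 + 972·x^5 + 972·x^6)·Dx^2 + (-23 - 129·x + 93·x^2 + 308·x^3 + 570·x^4 + 810·x^5 + 378·x^6 + 324·x^7)·Dx^3  (order 3).
h: a_k = 3, 28, 63, 676/3, 600, 26198/15, 4557, 3840464/315, 31293, …
ICs: h(0) = 3, h′(0) = 28, h′′(0) = 126.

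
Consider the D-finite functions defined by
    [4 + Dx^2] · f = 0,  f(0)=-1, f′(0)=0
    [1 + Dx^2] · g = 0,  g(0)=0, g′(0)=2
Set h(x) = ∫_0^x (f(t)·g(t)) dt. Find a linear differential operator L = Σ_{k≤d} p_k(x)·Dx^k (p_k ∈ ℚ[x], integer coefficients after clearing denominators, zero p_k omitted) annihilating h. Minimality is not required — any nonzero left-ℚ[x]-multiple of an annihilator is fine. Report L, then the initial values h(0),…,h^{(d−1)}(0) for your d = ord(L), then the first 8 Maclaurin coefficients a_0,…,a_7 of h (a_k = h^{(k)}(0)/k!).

f: a_k = -1, 0, 2, 0, -2/3, 0, 4/45, 0, …
g: a_k = 0, 2, 0, -1/3, 0, 1/60, 0, -1/2520, …
f·g: L₀ = L_f ⊗_s L_g, ord ≤ 2·2.
h=∫h₀ ⇒ L = L₀·Dx.
L = 9·Dx + 10·Dx^3 + Dx^5  (order 5).
h: a_k = 0, 0, -1, 0, 13/12, 0, -121/360, 0, …
ICs: h(0) = 0, h′(0) = 0, h′′(0) = -2, h′′′(0) = 0, h′′′′(0) = 26.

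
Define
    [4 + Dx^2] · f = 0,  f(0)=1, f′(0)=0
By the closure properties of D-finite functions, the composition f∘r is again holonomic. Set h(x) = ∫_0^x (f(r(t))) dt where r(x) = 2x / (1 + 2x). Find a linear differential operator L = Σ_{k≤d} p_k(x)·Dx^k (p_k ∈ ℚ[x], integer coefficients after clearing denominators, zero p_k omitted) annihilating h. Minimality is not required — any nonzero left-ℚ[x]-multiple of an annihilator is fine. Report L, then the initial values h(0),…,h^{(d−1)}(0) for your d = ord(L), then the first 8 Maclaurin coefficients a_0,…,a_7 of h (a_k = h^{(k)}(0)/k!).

f: a_k = 1, 0, -2, 0, 2/3, 0, -4/45, 0, …
Change of var in L_f (x↦r) gives L₀.
Integrate: L := L₀·Dx.
L = 16·Dx + (4 + 24·x + 48·x^2 + 32·x^3)·Dx^2 + (1 + 8·x + 24·x^2 + 32·x^3 + 16·x^4)·Dx^3  (order 3).
h: a_k = 0, 1, 0, -8/3, 8, -256/15, 256/9, -1408/45, …
ICs: h(0) = 0, h′(0) = 1, h′′(0) = 0.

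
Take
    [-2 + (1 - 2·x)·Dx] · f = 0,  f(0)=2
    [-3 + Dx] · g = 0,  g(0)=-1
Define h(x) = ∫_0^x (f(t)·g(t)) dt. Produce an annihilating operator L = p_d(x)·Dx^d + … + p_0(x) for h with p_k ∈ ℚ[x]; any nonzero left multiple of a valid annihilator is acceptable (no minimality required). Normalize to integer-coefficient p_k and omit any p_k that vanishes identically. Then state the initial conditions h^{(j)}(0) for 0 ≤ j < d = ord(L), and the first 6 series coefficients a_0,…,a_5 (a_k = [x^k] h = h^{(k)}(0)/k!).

L = (5 - 6·x)·Dx + (-1 + 2·x)·Dx^2  (order 2).
h: a_k = 0, -2, -5, -29/3, -67/4, -563/20, …
ICs: h(0) = 0, h′(0) = -2.

f: a_k = 2, 4, 8, 16, 32, 64, …
g: a_k = -1, -3, -9/2, -9/2, -27/8, -81/40, …
L₀ := L_f ⊗_s L_g (sym. prod.), ord ≤ 1.
∫: right-multiply L₀ by Dx.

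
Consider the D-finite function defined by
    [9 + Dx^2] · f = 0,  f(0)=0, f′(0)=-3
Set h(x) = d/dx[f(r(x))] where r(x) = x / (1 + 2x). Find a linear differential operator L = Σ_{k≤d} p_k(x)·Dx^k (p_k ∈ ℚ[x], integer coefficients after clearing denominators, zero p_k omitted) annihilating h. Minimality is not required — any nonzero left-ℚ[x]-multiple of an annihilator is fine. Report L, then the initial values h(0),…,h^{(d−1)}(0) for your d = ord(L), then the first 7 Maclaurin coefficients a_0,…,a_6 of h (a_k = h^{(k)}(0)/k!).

f: a_k = 0, -3, 0, 9/2, 0, -81/40, 0, …
Substitute x→r, Dx→(1/r')Dx; clear ⇒ L₀.
h=h₀': d/dx-closure on L₀ ⇒ L.
L = (33 + 96·x + 96·x^2) + (12 + 72·x + 144·x^2 + 96·x^3)·Dx + (1 + 8·x + 24·x^2 + 32·x^3 + 16·x^4)·Dx^2  (order 2).
h: a_k = -3, 12, -45/2, -12, 2319/8, -2925/2, 429483/80, …
ICs: h(0) = -3, h′(0) = 12.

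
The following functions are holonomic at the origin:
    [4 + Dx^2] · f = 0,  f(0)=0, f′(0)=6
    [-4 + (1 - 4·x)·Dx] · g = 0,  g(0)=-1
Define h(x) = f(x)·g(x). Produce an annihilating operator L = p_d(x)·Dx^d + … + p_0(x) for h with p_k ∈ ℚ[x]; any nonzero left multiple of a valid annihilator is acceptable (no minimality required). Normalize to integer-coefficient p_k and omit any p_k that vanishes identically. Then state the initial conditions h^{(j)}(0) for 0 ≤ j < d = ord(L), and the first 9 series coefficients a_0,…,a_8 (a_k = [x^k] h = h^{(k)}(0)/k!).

L = (-4 + 16·x) + 8·Dx + (-1 + 4·x)·Dx^2  (order 2).
h: a_k = 0, -6, -24, -92, -368, -7364/5, -29456/5, -2474296/105, -9897184/105, …
ICs: h(0) = 0, h′(0) = -6.

f: a_k = 0, 6, 0, -4, 0, 4/5, 0, -8/105, 0, …
g: a_k = -1, -4, -16, -64, -256, -1024, -4096, -16384, -65536, …
L₀ := L_f ⊗_s L_g (sym. prod.), ord ≤ 2.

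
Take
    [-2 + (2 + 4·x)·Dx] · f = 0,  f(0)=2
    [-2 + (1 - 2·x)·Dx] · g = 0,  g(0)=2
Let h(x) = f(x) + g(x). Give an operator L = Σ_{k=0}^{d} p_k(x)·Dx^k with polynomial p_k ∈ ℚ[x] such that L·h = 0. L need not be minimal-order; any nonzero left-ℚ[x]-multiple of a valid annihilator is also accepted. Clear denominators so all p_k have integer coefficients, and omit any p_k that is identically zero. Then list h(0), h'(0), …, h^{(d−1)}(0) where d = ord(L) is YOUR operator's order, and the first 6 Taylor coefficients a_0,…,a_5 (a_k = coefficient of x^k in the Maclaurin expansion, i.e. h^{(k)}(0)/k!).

f: a_k = 2, 2, -1, 1, -5/4, 7/4, …
g: a_k = 2, 4, 8, 16, 32, 64, …
f+g: L₀ = lclm(L_f,L_g), ord ≤ 1+1.
L = (10 + 12·x) + (-9 - 28·x - 36·x^2)·Dx + (1 + 6·x - 4·x^2 - 24·x^3)·Dx^2  (order 2).
h: a_k = 4, 6, 7, 17, 123/4, 263/4, …
ICs: h(0) = 4, h′(0) = 6.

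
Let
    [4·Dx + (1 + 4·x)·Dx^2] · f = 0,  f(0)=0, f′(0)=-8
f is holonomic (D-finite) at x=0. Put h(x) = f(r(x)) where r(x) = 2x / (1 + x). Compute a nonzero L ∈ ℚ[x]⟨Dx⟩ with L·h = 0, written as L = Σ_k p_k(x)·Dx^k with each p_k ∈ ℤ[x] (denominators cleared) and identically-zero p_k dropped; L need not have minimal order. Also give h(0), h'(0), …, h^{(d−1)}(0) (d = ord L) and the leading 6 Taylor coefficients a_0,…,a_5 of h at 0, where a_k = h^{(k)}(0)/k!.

f: a_k = 0, -8, 16, -128/3, 128, -2048/5, …
h₀=f(r): pull back L_f along r ⇒ L₀.
L = (10 + 18·x)·Dx + (1 + 10·x + 9·x^2)·Dx^2  (order 2).
h: a_k = 0, -16, 80, -1456/3, 3280, -118096/5, …
ICs: h(0) = 0, h′(0) = -16.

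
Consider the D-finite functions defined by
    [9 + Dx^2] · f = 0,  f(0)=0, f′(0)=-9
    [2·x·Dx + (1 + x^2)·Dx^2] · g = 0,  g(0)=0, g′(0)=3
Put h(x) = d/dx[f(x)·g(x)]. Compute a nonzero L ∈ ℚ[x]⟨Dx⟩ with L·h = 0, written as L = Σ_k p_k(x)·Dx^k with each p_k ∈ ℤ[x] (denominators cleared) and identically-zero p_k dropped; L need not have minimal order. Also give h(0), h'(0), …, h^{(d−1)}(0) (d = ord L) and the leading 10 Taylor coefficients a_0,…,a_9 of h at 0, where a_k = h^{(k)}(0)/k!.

L = (20358 + 86886·x^2 + 157437·x^4 + 155520·x^6 + 96228·x^8 + 36450·x^10 + 6561·x^12) + (6372·x + 25596·x^3 + 39960·x^5 + 32400·x^7 + 14580·x^9 + 2916·x^11)·Dx + (3432 + 15828·x^2 + 31110·x^4 + 33588·x^6 + 22032·x^8 + 8424·x^10 + 1458·x^12)·Dx^2 + (708·x + 2844·x^3 + 4440·x^5 + 3600·x^7 + 1620·x^9 + 324·x^11)·Dx^3 + (130 + 686·x^2 + 1513·x^4 + 1812·x^6 + 1260·x^8 + 486·x^10 + 81·x^12)·Dx^4  (order 4).
h: a_k = 0, -54, 0, 198, 0, -891/4, 0, 351/2, 0, -318543/2240, …
ICs: h(0) = 0, h′(0) = -54, h′′(0) = 0, h′′′(0) = 1188.

f: a_k = 0, -9, 0, 27/2, 0, -243/40, 0, 729/560, 0, -729/4480, …
g: a_k = 0, 3, 0, -1, 0, 3/5, 0, -3/7, 0, 1/3, …
L₀ := L_f ⊗_s L_g (sym. prod.), ord ≤ 4.
Derive L from L₀ (diff closure).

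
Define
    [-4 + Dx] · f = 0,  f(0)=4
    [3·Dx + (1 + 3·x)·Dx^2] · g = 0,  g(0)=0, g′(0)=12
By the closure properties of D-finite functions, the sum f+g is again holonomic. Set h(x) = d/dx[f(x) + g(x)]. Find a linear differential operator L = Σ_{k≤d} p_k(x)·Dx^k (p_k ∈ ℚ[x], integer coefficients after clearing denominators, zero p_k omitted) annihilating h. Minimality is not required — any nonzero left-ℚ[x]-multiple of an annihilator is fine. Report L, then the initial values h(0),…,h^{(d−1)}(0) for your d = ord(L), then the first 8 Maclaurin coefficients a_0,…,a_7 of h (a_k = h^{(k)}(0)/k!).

f: a_k = 4, 16, 32, 128/3, 128/3, 512/15, 1024/45, 4096/315, …
g: a_k = 0, 12, -18, 36, -81, 972/5, -486, 8748/7, …
Sum ⇒ L₀ = lclm(L_f,L_g) in ℚ(x)⟨Dx⟩.
Differentiate: ansatz ord ≤ ord L₀ ⇒ L.
L = (-120 - 144·x) + (2 - 96·x - 144·x^2)·Dx + (7 + 33·x + 36·x^2)·Dx^2  (order 2).
h: a_k = 28, 28, 236, -460/3, 3428/3, -41692/15, 397756/45, -8250476/315, …
ICs: h(0) = 28, h′(0) = 28.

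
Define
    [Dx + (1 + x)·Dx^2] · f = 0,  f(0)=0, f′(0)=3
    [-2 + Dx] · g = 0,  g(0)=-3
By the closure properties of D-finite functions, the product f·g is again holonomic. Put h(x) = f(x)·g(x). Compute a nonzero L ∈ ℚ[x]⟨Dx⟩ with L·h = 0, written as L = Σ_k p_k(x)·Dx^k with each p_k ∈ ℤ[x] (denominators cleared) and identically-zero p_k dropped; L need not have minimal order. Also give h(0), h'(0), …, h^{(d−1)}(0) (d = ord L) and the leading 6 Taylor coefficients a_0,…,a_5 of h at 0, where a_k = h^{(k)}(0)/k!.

f: a_k = 0, 3, -3/2, 1, -3/4, 3/5, …
g: a_k = -3, -6, -6, -4, -2, -4/5, …
L₀ := L_f ⊗_s L_g (sym. prod.), ord ≤ 2.
L = (2 + 4·x) + (-3 - 4·x)·Dx + (1 + x)·Dx^2  (order 2).
h: a_k = 0, -9, -27/2, -12, -27/4, -33/10, …
ICs: h(0) = 0, h′(0) = -9.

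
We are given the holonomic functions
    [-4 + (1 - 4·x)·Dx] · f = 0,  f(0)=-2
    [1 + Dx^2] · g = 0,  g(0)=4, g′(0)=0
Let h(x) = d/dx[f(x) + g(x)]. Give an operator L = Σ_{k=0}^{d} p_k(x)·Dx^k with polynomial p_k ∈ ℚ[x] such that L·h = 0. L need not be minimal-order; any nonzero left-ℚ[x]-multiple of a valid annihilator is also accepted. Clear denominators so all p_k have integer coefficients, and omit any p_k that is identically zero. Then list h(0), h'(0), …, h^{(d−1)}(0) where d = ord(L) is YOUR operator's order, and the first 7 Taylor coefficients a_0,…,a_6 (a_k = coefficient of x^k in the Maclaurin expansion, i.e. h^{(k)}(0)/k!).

f: a_k = -2, -8, -32, -128, -512, -2048, -8192, …
g: a_k = 4, 0, -2, 0, 1/6, 0, -1/180, …
Weyl lclm of L_f,L_g ⇒ L₀ (ord ≤ 3).
Differentiate: ansatz ord ≤ ord L₀ ⇒ L.
L = (1544 - 64·x + 128·x^2) + (-97 + 396·x - 48·x^2 + 64·x^3)·Dx + (1544 - 64·x + 128·x^2)·Dx^2 + (-97 + 396·x - 48·x^2 + 64·x^3)·Dx^3  (order 3).
h: a_k = -8, -68, -384, -6142/3, -10240, -1474561/30, -229376, …
ICs: h(0) = -8, h′(0) = -68, h′′(0) = -768.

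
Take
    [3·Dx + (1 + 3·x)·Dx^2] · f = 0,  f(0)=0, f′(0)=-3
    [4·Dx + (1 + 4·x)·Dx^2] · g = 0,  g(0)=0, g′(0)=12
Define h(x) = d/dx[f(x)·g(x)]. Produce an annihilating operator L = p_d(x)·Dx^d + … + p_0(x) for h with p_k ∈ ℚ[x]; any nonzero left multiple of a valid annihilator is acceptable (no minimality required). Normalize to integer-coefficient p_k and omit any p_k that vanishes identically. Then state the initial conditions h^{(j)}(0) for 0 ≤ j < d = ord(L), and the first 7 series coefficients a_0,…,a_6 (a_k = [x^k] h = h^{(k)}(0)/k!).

f: a_k = 0, -3, 9/2, -9, 81/4, -243/5, 243/2, …
g: a_k = 0, 12, -24, 64, -192, 3072/5, -2048, …
Product ⇒ symmetric product L₀, ord ≤ 4.
Differentiate: ansatz ord ≤ ord L₀ ⇒ L.
L = (600 + 4032·x + 6912·x^2) + (854 + 8808·x + 30240·x^2 + 34560·x^3)·Dx + (172 + 2380·x + 12312·x^2 + 28224·x^3 + 24192·x^4)·Dx^2 + (7 + 122·x + 847·x^2 + 2928·x^3 + 5040·x^4 + 3456·x^5)·Dx^3  (order 3).
h: a_k = 0, -72, 378, -1632, 6615, -130572/5, 509502/5, …
ICs: h(0) = 0, h′(0) = -72, h′′(0) = 756.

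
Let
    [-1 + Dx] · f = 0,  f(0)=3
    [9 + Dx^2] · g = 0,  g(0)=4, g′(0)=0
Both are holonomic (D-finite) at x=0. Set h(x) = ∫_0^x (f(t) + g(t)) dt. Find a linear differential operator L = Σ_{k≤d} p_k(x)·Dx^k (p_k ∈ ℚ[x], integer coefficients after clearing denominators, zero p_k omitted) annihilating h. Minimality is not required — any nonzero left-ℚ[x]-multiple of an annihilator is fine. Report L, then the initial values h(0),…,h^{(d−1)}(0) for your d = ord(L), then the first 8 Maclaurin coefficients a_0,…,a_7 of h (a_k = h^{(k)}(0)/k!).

L = -9·Dx + 9·Dx^2 - Dx^3 + Dx^4  (order 4).
h: a_k = 0, 7, 3/2, -11/2, 1/8, 109/40, 1/240, -971/1680, …
ICs: h(0) = 0, h′(0) = 7, h′′(0) = 3, h′′′(0) = -33.

f: a_k = 3, 3, 3/2, 1/2, 1/8, 1/40, 1/240, 1/1680, …
g: a_k = 4, 0, -18, 0, 27/2, 0, -81/20, 0, …
Sum ⇒ L₀ = lclm(L_f,L_g) in ℚ(x)⟨Dx⟩.
Integrate: L := L₀·Dx.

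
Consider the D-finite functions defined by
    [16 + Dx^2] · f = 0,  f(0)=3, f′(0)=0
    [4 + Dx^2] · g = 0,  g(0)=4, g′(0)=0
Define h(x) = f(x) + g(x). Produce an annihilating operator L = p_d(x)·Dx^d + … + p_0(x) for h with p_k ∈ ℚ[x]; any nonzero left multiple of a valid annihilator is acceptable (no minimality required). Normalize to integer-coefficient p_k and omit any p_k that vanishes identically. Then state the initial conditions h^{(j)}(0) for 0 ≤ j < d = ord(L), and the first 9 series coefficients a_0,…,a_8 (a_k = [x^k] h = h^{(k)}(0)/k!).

f: a_k = 3, 0, -24, 0, 32, 0, -256/15, 0, 512/105, …
g: a_k = 4, 0, -8, 0, 8/3, 0, -16/45, 0, 8/315, …
h₀=f+g: left-lcm gives L₀, ord ≤ 4.
L = 64 + 20·Dx^2 + Dx^4  (order 4).
h: a_k = 7, 0, -32, 0, 104/3, 0, -784/45, 0, 1544/315, …
ICs: h(0) = 7, h′(0) = 0, h′′(0) = -64, h′′′(0) = 0.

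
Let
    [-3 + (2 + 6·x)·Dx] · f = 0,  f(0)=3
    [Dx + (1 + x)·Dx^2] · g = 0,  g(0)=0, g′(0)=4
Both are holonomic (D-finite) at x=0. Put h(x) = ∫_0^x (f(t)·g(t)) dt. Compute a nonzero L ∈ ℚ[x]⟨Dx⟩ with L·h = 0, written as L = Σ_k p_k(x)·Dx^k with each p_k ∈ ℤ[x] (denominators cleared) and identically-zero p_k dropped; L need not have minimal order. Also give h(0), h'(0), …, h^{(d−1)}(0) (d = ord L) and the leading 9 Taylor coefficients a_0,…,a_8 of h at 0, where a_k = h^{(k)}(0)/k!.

L = (21 + 9·x)·Dx + (-8 - 24·x)·Dx^2 + (4 + 28·x + 60·x^2 + 36·x^3)·Dx^3  (order 3).
h: a_k = 0, 0, 6, 4, -37/8, 6, -2917/320, 17671/1120, -2159127/71680, …
ICs: h(0) = 0, h′(0) = 0, h′′(0) = 12.

f: a_k = 3, 9/2, -27/8, 81/16, -1215/128, 5103/256, -45927/1024, 216513/2048, -8444007/32768, …
g: a_k = 0, 4, -2, 4/3, -1, 4/5, -2/3, 4/7, -1/2, …
h₀=f·g: eliminate ⇒ L₀, order ≤ 1·2.
h=∫h₀ ⇒ L = L₀·Dx.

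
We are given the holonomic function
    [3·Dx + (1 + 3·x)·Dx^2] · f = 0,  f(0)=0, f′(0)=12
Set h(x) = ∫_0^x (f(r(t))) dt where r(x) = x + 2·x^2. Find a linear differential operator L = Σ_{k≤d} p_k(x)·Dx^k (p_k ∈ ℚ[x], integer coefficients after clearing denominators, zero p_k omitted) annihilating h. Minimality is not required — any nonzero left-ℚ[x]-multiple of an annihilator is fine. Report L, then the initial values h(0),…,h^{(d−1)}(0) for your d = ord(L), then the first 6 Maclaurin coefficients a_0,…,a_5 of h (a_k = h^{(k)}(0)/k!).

L = (-1 + 12·x + 24·x^2)·Dx^2 + (1 + 7·x + 18·x^2 + 24·x^3)·Dx^3  (order 3).
h: a_k = 0, 0, 6, 2, -9, 63/5, …
ICs: h(0) = 0, h′(0) = 0, h′′(0) = 12.

f: a_k = 0, 12, -18, 36, -81, 972/5, …
Substitute x→r, Dx→(1/r')Dx; clear ⇒ L₀.
h=∫h₀ ⇒ L = L₀·Dx.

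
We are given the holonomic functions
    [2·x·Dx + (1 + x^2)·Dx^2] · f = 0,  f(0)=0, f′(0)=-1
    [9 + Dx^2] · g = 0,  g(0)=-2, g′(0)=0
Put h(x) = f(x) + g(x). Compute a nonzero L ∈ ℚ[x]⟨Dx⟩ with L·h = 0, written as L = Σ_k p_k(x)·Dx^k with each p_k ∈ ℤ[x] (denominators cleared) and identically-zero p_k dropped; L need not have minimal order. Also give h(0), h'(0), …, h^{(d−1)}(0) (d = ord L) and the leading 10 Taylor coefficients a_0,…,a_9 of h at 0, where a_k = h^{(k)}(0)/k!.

f: a_k = 0, -1, 0, 1/3, 0, -1/5, 0, 1/7, 0, -1/9, …
g: a_k = -2, 0, 9, 0, -27/4, 0, 81/40, 0, -729/2240, 0, …
L₀ := lclm(L_f,L_g); ord L₀ ≤ 2+2.
L = (-54·x + 540·x^3 + 162·x^5)·Dx + (63 + 279·x^2 + 297·x^4 + 81·x^6)·Dx^2 + (-6·x + 60·x^3 + 18·x^5)·Dx^3 + (7 + 31·x^2 + 33·x^4 + 9·x^6)·Dx^4  (order 4).
h: a_k = -2, -1, 9, 1/3, -27/4, -1/5, 81/40, 1/7, -729/2240, -1/9, …
ICs: h(0) = -2, h′(0) = -1, h′′(0) = 18, h′′′(0) = 2.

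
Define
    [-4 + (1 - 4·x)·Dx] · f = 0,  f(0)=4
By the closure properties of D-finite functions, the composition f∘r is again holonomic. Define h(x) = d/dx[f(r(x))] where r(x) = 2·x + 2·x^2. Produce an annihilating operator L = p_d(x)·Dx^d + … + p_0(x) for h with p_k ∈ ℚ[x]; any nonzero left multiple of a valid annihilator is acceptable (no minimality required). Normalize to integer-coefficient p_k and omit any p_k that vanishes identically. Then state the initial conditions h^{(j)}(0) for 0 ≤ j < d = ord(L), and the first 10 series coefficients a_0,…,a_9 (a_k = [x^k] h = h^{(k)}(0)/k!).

L = (18 + 48·x + 48·x^2) + (-1 + 6·x + 24·x^2 + 16·x^3)·Dx  (order 1).
h: a_k = 32, 576, 7680, 91136, 1013760, 10825728, 112394240, 1143078912, 11443765248, 113153146880, …
ICs: h(0) = 32.

f: a_k = 4, 16, 64, 256, 1024, 4096, 16384, 65536, 262144, 1048576, …
h₀=f(r): pull back L_f along r ⇒ L₀.
Derive L from L₀ (diff closure).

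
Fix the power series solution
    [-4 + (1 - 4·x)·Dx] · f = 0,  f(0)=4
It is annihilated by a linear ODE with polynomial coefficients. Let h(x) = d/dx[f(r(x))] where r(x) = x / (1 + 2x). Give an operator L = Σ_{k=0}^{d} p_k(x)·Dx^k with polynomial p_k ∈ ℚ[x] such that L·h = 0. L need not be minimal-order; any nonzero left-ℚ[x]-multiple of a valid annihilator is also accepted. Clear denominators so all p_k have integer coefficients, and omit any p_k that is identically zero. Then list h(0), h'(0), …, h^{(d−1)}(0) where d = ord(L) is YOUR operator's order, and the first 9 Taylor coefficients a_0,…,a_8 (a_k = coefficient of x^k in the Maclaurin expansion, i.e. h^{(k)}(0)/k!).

f: a_k = 4, 16, 64, 256, 1024, 4096, 16384, 65536, 262144, …
f∘r: x↦r, Dx↦Dx/r' in L_f ⇒ L₀.
h₀' ⇒ L via d/dx closure of L₀.
L = 4 + (-1 + 2·x)·Dx  (order 1).
h: a_k = 16, 64, 192, 512, 1280, 3072, 7168, 16384, 36864, …
ICs: h(0) = 16.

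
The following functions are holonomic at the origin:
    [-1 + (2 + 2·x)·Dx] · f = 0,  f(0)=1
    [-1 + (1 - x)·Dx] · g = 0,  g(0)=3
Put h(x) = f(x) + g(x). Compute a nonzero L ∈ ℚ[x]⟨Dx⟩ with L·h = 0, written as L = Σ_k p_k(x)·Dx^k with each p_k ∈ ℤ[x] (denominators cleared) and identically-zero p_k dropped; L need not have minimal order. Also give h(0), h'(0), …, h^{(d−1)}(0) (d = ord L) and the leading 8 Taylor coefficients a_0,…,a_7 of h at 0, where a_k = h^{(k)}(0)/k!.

L = (5 + 3·x) + (-9 - 14·x - 9·x^2)·Dx + (2 + 6·x - 2·x^2 - 6·x^3)·Dx^2  (order 2).
h: a_k = 4, 7/2, 23/8, 49/16, 379/128, 775/256, 3051/1024, 6177/2048, …
ICs: h(0) = 4, h′(0) = 7/2.

f: a_k = 1, 1/2, -1/8, 1/16, -5/128, 7/256, -21/1024, 33/2048, …
g: a_k = 3, 3, 3, 3, 3, 3, 3, 3, …
Weyl lclm of L_f,L_g ⇒ L₀ (ord ≤ 2).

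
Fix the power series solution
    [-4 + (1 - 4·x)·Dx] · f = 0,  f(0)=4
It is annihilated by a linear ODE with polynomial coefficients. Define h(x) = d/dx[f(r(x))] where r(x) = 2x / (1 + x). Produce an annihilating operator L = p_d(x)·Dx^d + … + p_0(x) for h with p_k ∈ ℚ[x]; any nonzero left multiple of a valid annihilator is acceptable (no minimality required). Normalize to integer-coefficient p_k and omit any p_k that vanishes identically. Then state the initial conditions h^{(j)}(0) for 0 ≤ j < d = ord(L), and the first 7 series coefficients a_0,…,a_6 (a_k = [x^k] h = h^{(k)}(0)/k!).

f: a_k = 4, 16, 64, 256, 1024, 4096, 16384, …
L₀ from L_f via x↦r, Dx↦r'^{-1}Dx.
Derive L from L₀ (diff closure).
L = 14 + (-1 + 7·x)·Dx  (order 1).
h: a_k = 32, 448, 4704, 43904, 384160, 3226944, 26353376, …
ICs: h(0) = 32.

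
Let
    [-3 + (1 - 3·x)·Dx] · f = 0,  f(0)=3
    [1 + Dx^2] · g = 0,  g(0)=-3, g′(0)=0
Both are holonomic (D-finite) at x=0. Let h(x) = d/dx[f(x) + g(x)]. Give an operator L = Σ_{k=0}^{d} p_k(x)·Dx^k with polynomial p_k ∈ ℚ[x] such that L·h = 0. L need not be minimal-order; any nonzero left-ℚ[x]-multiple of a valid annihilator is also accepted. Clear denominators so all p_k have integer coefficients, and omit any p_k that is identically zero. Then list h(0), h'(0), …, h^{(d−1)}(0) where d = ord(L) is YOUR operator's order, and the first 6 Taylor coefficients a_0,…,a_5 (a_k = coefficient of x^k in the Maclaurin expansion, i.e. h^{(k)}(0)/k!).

L = (654 - 36·x + 54·x^2) + (-55 + 171·x - 27·x^2 + 27·x^3)·Dx + (654 - 36·x + 54·x^2)·Dx^2 + (-55 + 171·x - 27·x^2 + 27·x^3)·Dx^3  (order 3).
h: a_k = 9, 57, 243, 1943/2, 3645, 524881/40, …
ICs: h(0) = 9, h′(0) = 57, h′′(0) = 486.

f: a_k = 3, 9, 27, 81, 243, 729, …
g: a_k = -3, 0, 3/2, 0, -1/8, 0, …
f+g: L₀ = lclm(L_f,L_g), ord ≤ 1+2.
Derive L from L₀ (diff closure).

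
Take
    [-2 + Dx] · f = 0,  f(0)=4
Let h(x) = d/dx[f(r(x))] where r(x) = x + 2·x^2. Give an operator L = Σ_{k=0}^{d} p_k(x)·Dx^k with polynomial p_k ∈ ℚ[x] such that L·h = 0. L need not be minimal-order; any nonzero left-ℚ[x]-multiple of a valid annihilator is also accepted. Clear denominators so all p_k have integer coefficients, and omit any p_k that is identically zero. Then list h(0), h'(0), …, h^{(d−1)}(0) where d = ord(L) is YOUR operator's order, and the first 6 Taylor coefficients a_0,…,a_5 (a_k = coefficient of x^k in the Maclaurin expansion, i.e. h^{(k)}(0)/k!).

L = (6 + 16·x + 32·x^2) + (-1 - 4·x)·Dx  (order 1).
h: a_k = 8, 48, 112, 800/3, 432, 10592/15, …
ICs: h(0) = 8.

f: a_k = 4, 8, 8, 16/3, 8/3, 16/15, …
Substitute x→r, Dx→(1/r')Dx; clear ⇒ L₀.
h=h₀': d/dx-closure on L₀ ⇒ L.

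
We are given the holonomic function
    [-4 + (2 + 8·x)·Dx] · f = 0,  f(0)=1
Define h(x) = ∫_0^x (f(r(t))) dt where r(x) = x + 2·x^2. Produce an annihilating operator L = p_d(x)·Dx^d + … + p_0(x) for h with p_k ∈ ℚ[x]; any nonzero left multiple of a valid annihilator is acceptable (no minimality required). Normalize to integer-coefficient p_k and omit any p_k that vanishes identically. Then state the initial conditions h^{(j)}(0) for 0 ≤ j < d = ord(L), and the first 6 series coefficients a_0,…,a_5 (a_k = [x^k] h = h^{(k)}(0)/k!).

f: a_k = 1, 2, -2, 4, -10, 28, …
Substitute x→r, Dx→(1/r')Dx; clear ⇒ L₀.
h=∫₀ˣh₀: take L = L₀·Dx.
L = (-2 - 8·x)·Dx + (1 + 4·x + 8·x^2)·Dx^2  (order 2).
h: a_k = 0, 1, 1, 2/3, -1, 6/5, …
ICs: h(0) = 0, h′(0) = 1.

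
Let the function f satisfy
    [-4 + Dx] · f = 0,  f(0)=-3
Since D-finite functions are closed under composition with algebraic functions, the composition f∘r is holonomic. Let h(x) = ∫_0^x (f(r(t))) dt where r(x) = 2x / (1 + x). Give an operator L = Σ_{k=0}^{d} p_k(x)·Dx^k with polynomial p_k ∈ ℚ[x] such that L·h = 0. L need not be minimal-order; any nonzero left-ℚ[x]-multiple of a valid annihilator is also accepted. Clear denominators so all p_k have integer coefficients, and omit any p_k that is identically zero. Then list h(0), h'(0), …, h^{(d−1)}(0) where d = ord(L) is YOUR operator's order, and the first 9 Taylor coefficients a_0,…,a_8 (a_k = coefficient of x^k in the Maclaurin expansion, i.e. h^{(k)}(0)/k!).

L = -8·Dx + (1 + 2·x + x^2)·Dx^2  (order 2).
h: a_k = 0, -3, -12, -24, -22, -8/5, 44/5, -184/105, -403/105, …
ICs: h(0) = 0, h′(0) = -3.

f: a_k = -3, -12, -24, -32, -32, -128/5, -256/15, -1024/105, -512/105, …
L₀ from L_f via x↦r, Dx↦r'^{-1}Dx.
h=∫₀ˣh₀: take L = L₀·Dx.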